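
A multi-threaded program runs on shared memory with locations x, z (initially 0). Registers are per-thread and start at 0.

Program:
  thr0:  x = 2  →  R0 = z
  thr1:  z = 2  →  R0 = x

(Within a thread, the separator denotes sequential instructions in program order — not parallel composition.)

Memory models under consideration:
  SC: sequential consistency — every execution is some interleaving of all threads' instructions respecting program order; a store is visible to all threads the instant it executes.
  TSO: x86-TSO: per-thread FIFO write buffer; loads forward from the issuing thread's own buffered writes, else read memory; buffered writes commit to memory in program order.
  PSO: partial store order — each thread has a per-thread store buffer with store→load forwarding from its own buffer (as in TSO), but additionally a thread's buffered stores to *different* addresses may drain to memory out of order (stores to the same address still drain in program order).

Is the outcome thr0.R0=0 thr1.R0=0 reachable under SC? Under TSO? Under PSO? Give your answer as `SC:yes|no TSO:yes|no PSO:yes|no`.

outcome vector order: (thr0.R0,thr1.R0)
SC: 3 outcomes — {(0,2); (2,0); (2,2)}
TSO: 4 outcomes — {(0,0); (0,2); (2,0); (2,2)}
PSO: 4 outcomes — {(0,0); (0,2); (2,0); (2,2)}
target (0,0) ∈ {TSO,PSO}

SC:no TSO:yes PSO:yes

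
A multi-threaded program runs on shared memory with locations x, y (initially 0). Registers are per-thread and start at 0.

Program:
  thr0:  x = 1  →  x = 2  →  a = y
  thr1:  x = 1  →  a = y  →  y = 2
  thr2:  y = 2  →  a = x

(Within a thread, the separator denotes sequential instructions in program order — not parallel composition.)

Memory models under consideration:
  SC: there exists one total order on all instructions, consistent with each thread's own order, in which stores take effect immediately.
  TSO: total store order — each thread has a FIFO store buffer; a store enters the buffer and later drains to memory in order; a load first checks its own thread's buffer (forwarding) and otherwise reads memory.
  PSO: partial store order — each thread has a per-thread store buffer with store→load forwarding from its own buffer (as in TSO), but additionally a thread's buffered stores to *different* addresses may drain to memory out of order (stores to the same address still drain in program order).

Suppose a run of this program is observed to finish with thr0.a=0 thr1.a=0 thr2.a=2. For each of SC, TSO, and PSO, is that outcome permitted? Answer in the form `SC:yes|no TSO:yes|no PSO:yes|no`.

outcome vector order: (thr0.a,thr1.a,thr2.a)
under SC → 0/0/1, 0/0/2, 0/2/1, 0/2/2, 2/0/1, 2/0/2, 2/2/0, 2/2/1, 2/2/2
under TSO → 0/0/0, 0/0/1, 0/0/2, 0/2/0, 0/2/1, 0/2/2, 2/0/0, 2/0/1, 2/0/2, 2/2/0, 2/2/1, 2/2/2
under PSO → 0/0/0, 0/0/1, 0/0/2, 0/2/0, 0/2/1, 0/2/2, 2/0/0, 2/0/1, 2/0/2, 2/2/0, 2/2/1, 2/2/2
target 0/0/2 ∈ {SC,TSO,PSO}

SC:yes TSO:yes PSO:yes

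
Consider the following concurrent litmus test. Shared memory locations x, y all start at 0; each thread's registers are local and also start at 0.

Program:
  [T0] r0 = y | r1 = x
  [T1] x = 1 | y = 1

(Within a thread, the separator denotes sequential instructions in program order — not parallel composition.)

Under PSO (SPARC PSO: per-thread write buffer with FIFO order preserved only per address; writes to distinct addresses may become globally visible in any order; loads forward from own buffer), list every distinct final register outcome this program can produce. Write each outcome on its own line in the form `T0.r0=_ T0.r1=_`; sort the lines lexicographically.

T0.r0=0 T0.r1=0
T0.r0=0 T0.r1=1
T0.r0=1 T0.r1=0
T0.r0=1 T0.r1=1

outcome vector order: (T0.r0,T0.r1)
|PSO outcomes| = 4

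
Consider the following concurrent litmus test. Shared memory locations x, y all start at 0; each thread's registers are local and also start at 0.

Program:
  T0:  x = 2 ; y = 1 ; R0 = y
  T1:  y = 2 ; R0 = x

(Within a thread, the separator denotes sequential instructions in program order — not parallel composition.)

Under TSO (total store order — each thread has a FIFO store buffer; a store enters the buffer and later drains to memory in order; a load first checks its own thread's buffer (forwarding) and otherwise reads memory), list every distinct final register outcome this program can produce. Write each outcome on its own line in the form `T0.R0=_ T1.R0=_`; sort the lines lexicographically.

outcome vector order: (T0.R0,T1.R0)
|TSO outcomes| = 4

T0.R0=1 T1.R0=0
T0.R0=1 T1.R0=2
T0.R0=2 T1.R0=0
T0.R0=2 T1.R0=2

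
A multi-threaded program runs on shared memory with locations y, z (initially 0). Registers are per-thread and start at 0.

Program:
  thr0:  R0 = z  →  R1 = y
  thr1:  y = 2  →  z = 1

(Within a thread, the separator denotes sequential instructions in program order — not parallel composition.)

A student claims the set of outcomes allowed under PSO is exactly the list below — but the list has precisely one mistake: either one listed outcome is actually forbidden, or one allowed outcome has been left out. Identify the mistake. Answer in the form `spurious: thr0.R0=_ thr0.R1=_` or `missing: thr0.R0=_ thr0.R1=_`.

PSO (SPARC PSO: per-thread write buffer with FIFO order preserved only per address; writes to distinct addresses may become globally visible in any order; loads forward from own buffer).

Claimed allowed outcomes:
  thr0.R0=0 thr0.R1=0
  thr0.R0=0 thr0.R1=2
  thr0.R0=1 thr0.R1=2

missing: thr0.R0=1 thr0.R1=0

outcome vector order: (thr0.R0,thr0.R1)
PSO (4): (0,0); (0,2); (1,0); (1,2)
PSO∖claimed = {(1,0)}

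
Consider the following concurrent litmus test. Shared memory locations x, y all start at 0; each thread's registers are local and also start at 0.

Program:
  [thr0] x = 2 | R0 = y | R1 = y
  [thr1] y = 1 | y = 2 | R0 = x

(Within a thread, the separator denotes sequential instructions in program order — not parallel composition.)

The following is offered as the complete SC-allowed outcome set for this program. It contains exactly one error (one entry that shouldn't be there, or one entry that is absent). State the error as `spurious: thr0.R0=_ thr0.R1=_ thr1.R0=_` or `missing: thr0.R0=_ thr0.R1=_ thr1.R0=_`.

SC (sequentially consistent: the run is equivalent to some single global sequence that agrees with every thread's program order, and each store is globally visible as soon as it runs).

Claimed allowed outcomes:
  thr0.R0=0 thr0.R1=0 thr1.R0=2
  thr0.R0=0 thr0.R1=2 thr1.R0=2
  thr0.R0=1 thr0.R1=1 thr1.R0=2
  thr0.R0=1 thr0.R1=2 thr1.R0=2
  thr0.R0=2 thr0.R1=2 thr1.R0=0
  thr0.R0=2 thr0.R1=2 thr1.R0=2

outcome vector order: (thr0.R0,thr0.R1,thr1.R0)
SC: 7 outcomes — {0/0/2 0/1/2 0/2/2 1/1/2 1/2/2 2/2/0 2/2/2}
SC∖claimed = {0/1/2}

missing: thr0.R0=0 thr0.R1=1 thr1.R0=2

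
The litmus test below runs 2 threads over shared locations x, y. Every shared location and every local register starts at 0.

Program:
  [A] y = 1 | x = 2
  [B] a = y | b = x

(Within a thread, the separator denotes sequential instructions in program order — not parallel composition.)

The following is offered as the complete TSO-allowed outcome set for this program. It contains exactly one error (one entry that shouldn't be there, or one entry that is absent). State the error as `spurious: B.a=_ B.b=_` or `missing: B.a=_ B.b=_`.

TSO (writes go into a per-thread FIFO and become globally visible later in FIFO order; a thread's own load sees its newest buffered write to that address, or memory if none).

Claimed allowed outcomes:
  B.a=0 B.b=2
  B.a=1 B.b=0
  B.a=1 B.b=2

missing: B.a=0 B.b=0

outcome vector order: (B.a,B.b)
TSO (4): 00 02 10 12
TSO∖claimed = {00}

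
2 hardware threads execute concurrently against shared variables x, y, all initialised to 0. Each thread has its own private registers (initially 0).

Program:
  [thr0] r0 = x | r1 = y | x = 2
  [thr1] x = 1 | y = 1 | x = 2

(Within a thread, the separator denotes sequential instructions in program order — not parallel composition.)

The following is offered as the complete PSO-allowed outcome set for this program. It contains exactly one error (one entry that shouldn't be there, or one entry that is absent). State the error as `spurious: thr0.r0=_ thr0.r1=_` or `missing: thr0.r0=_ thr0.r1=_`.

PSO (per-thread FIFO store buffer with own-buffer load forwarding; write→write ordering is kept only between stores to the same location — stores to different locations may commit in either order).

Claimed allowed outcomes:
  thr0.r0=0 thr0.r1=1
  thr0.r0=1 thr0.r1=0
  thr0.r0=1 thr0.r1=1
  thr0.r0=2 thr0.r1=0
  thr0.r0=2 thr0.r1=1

outcome vector order: (thr0.r0,thr0.r1)
PSO: 6 outcomes — {(0,0), (0,1), (1,0), (1,1), (2,0), (2,1)}
PSO∖claimed = {(0,0)}

missing: thr0.r0=0 thr0.r1=0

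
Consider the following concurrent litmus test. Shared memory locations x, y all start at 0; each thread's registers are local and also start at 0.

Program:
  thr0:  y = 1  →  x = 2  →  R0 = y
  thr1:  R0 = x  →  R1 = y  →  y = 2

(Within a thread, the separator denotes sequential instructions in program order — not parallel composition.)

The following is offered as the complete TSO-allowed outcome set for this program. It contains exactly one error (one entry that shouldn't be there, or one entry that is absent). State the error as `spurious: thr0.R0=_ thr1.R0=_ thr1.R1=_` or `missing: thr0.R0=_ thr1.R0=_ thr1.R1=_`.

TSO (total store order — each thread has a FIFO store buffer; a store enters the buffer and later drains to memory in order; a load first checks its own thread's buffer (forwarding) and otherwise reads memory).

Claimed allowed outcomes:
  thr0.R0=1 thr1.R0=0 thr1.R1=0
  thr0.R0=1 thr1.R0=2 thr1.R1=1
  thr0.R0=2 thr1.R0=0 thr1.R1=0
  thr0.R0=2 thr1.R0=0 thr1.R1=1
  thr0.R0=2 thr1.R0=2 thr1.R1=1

missing: thr0.R0=1 thr1.R0=0 thr1.R1=1

outcome vector order: (thr0.R0,thr1.R0,thr1.R1)
[TSO] allowed = {1/0/0; 1/0/1; 1/2/1; 2/0/0; 2/0/1; 2/2/1}
TSO∖claimed = {1/0/1}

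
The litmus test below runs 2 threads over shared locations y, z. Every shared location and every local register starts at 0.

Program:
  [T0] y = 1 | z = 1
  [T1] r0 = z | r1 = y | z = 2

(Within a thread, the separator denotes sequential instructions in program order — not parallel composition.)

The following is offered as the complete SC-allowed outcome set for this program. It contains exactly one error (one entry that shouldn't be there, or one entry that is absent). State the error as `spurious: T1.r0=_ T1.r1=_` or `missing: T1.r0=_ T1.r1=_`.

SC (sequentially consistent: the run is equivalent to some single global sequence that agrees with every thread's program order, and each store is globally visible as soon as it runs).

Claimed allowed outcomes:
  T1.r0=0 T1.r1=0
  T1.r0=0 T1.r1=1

missing: T1.r0=1 T1.r1=1

outcome vector order: (T1.r0,T1.r1)
[SC] allowed = {00, 01, 11}
SC∖claimed = {11}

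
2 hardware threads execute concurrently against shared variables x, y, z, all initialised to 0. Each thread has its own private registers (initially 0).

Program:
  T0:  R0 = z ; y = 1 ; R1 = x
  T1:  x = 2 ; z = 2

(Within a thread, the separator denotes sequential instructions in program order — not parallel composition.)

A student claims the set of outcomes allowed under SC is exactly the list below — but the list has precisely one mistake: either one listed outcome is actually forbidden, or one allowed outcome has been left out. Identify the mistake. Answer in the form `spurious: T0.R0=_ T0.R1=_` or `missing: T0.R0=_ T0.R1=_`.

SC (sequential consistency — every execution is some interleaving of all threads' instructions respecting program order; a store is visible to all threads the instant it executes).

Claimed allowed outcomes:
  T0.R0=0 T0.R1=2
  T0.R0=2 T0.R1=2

missing: T0.R0=0 T0.R1=0

outcome vector order: (T0.R0,T0.R1)
under SC → (0,0), (0,2), (2,2)
SC∖claimed = {(0,0)}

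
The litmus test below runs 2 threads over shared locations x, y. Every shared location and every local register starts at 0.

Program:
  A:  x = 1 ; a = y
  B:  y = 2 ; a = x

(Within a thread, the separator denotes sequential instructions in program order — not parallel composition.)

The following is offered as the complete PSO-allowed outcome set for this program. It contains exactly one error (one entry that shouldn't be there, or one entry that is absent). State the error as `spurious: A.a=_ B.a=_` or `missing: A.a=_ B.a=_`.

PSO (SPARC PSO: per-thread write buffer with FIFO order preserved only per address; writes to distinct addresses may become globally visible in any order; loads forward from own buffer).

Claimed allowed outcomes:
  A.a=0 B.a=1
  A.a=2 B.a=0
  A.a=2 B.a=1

outcome vector order: (A.a,B.a)
PSO: 4 outcomes — {0/0 0/1 2/0 2/1}
PSO∖claimed = {0/0}

missing: A.a=0 B.a=0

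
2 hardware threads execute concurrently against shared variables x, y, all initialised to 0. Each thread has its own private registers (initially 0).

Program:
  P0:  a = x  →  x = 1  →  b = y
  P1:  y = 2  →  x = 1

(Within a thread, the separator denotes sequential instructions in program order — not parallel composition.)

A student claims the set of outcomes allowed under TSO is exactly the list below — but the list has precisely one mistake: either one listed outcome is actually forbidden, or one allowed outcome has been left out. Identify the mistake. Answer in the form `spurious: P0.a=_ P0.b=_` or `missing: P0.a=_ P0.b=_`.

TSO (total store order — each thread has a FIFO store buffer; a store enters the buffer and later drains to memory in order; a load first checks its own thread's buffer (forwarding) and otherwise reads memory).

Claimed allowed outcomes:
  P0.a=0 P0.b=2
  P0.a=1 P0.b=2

outcome vector order: (P0.a,P0.b)
TSO (3): 0/0; 0/2; 1/2
TSO∖claimed = {0/0}

missing: P0.a=0 P0.b=0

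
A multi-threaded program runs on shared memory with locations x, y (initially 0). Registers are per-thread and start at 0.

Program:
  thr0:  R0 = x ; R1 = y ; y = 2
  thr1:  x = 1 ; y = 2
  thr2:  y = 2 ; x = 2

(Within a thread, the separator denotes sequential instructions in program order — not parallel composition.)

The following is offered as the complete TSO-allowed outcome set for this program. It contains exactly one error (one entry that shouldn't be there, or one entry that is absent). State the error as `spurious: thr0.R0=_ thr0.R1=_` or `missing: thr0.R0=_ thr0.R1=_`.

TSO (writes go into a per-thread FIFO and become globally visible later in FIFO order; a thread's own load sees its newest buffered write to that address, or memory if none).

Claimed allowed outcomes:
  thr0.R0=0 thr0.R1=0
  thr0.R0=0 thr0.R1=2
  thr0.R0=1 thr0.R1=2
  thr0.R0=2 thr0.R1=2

missing: thr0.R0=1 thr0.R1=0

outcome vector order: (thr0.R0,thr0.R1)
under TSO → 00, 02, 10, 12, 22
TSO∖claimed = {10}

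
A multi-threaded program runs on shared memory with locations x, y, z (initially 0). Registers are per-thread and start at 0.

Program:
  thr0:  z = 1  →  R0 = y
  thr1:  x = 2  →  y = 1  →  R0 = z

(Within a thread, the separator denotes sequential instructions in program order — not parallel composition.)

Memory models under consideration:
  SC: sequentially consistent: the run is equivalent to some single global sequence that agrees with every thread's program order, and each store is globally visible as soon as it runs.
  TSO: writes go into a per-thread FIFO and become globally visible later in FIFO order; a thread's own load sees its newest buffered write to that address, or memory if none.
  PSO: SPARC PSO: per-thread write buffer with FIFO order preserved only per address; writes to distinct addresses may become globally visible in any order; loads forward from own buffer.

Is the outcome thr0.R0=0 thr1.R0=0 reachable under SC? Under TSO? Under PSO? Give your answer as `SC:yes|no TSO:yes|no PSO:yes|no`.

SC:no TSO:yes PSO:yes

outcome vector order: (thr0.R0,thr1.R0)
under SC → <0 1>, <1 0>, <1 1>
under TSO → <0 0>, <0 1>, <1 0>, <1 1>
under PSO → <0 0>, <0 1>, <1 0>, <1 1>
target <0 0> ∈ {TSO,PSO}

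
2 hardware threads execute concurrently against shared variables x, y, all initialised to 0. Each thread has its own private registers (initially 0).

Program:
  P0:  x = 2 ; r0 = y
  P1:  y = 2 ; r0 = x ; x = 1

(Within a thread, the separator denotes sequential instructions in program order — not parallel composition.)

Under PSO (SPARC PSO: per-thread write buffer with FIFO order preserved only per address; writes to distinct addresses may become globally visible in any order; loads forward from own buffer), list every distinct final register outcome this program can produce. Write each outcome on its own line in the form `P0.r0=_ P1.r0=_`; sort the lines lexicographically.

P0.r0=0 P1.r0=0
P0.r0=0 P1.r0=2
P0.r0=2 P1.r0=0
P0.r0=2 P1.r0=2

outcome vector order: (P0.r0,P1.r0)
|PSO outcomes| = 4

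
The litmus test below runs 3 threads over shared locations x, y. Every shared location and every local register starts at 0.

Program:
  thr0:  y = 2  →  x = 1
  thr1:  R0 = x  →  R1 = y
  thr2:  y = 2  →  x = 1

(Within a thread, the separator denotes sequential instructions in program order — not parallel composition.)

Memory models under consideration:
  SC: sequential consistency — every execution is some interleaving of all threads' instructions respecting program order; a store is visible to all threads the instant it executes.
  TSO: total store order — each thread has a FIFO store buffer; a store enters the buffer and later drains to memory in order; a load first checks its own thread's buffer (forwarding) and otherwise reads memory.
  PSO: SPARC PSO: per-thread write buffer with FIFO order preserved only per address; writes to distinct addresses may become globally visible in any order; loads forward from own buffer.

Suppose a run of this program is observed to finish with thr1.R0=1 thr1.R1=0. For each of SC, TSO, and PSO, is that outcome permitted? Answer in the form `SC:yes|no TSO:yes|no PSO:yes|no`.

SC:no TSO:no PSO:yes

outcome vector order: (thr1.R0,thr1.R1)
SC (3): <0 0>, <0 2>, <1 2>
TSO (3): <0 0>, <0 2>, <1 2>
PSO (4): <0 0>, <0 2>, <1 0>, <1 2>
target <1 0> ∈ {PSO}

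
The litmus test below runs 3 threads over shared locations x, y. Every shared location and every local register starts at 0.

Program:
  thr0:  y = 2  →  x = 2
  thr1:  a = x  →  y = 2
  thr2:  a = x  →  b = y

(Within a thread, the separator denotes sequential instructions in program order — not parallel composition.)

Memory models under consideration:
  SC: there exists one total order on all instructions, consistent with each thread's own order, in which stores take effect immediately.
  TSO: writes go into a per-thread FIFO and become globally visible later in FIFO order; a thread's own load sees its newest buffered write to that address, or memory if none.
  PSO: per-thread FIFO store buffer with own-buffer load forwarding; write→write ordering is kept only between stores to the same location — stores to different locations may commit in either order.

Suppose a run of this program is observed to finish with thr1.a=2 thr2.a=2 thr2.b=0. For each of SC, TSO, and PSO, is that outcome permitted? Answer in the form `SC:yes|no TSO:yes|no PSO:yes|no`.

SC:no TSO:no PSO:yes

outcome vector order: (thr1.a,thr2.a,thr2.b)
under SC → (0,0,0); (0,0,2); (0,2,2); (2,0,0); (2,0,2); (2,2,2)
under TSO → (0,0,0); (0,0,2); (0,2,2); (2,0,0); (2,0,2); (2,2,2)
under PSO → (0,0,0); (0,0,2); (0,2,0); (0,2,2); (2,0,0); (2,0,2); (2,2,0); (2,2,2)
target (2,2,0) ∈ {PSO}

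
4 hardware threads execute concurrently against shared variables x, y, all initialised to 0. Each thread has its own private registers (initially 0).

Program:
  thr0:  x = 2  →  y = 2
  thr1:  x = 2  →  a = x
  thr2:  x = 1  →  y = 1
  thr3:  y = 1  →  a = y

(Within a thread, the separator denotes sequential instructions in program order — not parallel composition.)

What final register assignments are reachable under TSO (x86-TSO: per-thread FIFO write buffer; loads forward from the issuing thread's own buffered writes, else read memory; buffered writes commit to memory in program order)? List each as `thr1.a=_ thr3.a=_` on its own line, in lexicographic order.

outcome vector order: (thr1.a,thr3.a)
|TSO outcomes| = 4

thr1.a=1 thr3.a=1
thr1.a=1 thr3.a=2
thr1.a=2 thr3.a=1
thr1.a=2 thr3.a=2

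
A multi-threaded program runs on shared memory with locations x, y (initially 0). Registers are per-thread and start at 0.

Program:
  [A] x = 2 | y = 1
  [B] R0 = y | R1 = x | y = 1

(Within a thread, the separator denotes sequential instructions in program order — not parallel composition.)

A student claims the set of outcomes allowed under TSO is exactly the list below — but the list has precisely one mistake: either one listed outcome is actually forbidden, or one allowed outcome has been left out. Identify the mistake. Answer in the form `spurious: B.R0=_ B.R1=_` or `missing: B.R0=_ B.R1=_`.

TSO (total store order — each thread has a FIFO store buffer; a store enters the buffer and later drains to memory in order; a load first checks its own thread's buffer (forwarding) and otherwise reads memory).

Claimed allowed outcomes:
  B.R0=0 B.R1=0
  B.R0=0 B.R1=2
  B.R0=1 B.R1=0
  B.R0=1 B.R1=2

spurious: B.R0=1 B.R1=0

outcome vector order: (B.R0,B.R1)
under TSO → 0/0, 0/2, 1/2
claimed∖TSO = {1/0}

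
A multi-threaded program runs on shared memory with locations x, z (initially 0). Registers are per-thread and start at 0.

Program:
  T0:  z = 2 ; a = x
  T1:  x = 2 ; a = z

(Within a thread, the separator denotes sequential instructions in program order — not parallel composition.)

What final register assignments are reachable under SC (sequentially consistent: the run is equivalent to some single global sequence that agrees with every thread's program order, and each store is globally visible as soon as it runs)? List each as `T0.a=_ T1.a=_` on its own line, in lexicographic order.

T0.a=0 T1.a=2
T0.a=2 T1.a=0
T0.a=2 T1.a=2

outcome vector order: (T0.a,T1.a)
|SC outcomes| = 3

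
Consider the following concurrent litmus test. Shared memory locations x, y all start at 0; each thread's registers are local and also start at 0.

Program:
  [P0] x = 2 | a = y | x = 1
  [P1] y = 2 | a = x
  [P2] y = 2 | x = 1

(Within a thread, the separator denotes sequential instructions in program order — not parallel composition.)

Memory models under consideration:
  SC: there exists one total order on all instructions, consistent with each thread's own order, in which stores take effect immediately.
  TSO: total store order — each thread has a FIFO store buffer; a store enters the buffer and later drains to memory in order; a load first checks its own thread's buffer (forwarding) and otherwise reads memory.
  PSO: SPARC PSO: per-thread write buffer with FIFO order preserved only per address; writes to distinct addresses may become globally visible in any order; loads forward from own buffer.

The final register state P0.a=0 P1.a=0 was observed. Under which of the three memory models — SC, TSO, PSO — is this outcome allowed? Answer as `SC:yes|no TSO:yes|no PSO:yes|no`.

outcome vector order: (P0.a,P1.a)
[SC] allowed = {(0,1) (0,2) (2,0) (2,1) (2,2)}
[TSO] allowed = {(0,0) (0,1) (0,2) (2,0) (2,1) (2,2)}
[PSO] allowed = {(0,0) (0,1) (0,2) (2,0) (2,1) (2,2)}
target (0,0) ∈ {TSO,PSO}

SC:no TSO:yes PSO:yes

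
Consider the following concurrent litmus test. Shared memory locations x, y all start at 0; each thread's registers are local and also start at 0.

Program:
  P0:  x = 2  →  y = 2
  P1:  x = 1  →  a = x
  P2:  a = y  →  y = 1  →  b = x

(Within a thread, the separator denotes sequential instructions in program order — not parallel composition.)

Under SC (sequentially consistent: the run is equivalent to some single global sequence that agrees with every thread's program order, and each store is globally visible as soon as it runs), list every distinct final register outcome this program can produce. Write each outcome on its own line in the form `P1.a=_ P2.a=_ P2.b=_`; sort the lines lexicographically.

outcome vector order: (P1.a,P2.a,P2.b)
|SC outcomes| = 9

P1.a=1 P2.a=0 P2.b=0
P1.a=1 P2.a=0 P2.b=1
P1.a=1 P2.a=0 P2.b=2
P1.a=1 P2.a=2 P2.b=1
P1.a=1 P2.a=2 P2.b=2
P1.a=2 P2.a=0 P2.b=0
P1.a=2 P2.a=0 P2.b=1
P1.a=2 P2.a=0 P2.b=2
P1.a=2 P2.a=2 P2.b=2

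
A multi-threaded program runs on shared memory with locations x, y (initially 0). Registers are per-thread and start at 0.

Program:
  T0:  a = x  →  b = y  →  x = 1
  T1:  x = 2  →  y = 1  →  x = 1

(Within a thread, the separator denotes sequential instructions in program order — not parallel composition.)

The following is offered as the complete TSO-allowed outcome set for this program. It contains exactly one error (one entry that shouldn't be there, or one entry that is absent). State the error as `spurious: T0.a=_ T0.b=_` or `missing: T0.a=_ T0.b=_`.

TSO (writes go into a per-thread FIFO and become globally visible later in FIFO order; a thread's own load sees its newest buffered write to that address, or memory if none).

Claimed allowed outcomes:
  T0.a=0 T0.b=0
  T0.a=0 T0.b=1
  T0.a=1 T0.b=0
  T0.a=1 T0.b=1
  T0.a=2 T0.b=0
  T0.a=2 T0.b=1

spurious: T0.a=1 T0.b=0

outcome vector order: (T0.a,T0.b)
TSO (5): <0 0> <0 1> <1 1> <2 0> <2 1>
claimed∖TSO = {<1 0>}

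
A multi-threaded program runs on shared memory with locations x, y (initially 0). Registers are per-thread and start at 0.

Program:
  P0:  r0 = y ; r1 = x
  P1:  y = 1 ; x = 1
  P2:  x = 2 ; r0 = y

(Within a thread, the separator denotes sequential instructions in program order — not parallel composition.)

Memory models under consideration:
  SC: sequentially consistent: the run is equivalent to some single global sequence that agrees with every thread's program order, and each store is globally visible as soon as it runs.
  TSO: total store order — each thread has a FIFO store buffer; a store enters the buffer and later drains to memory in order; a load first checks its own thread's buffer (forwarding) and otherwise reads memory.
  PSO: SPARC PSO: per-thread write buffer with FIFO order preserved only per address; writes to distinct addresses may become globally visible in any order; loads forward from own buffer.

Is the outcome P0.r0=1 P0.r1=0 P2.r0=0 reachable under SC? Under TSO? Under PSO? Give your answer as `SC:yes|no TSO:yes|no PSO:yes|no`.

outcome vector order: (P0.r0,P0.r1,P2.r0)
[SC] allowed = {0/0/0 0/0/1 0/1/0 0/1/1 0/2/0 0/2/1 1/0/1 1/1/0 1/1/1 1/2/0 1/2/1}
[TSO] allowed = {0/0/0 0/0/1 0/1/0 0/1/1 0/2/0 0/2/1 1/0/0 1/0/1 1/1/0 1/1/1 1/2/0 1/2/1}
[PSO] allowed = {0/0/0 0/0/1 0/1/0 0/1/1 0/2/0 0/2/1 1/0/0 1/0/1 1/1/0 1/1/1 1/2/0 1/2/1}
target 1/0/0 ∈ {TSO,PSO}

SC:no TSO:yes PSO:yes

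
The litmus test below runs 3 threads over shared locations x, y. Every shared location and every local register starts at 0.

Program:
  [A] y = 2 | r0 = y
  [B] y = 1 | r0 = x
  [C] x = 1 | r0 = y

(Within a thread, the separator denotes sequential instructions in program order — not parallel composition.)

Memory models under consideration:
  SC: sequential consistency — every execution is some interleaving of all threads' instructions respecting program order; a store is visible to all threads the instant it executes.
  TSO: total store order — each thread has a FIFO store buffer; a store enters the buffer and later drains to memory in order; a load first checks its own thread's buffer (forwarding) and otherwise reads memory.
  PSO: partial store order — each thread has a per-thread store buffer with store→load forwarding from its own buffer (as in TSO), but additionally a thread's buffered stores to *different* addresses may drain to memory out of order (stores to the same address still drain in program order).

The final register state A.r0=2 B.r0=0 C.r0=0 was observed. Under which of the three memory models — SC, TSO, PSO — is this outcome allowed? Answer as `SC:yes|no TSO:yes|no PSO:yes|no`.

outcome vector order: (A.r0,B.r0,C.r0)
under SC → 101; 110; 111; 112; 201; 202; 210; 211; 212
under TSO → 100; 101; 102; 110; 111; 112; 200; 201; 202; 210; 211; 212
under PSO → 100; 101; 102; 110; 111; 112; 200; 201; 202; 210; 211; 212
target 200 ∈ {TSO,PSO}

SC:no TSO:yes PSO:yes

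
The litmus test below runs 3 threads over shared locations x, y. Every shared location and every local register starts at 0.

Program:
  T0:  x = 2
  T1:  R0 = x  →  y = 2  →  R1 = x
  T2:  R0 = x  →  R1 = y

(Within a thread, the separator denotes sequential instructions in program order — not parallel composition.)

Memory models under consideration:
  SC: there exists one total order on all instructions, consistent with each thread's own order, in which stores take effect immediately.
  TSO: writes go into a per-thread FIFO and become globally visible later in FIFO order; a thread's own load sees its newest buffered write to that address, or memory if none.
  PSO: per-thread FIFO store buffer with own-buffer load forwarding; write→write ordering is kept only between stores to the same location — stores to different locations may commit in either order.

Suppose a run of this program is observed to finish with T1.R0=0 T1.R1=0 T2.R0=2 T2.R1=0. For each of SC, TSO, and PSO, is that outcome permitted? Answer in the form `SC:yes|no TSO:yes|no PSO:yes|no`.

outcome vector order: (T1.R0,T1.R1,T2.R0,T2.R1)
[SC] allowed = {<0 0 0 0>, <0 0 0 2>, <0 0 2 2>, <0 2 0 0>, <0 2 0 2>, <0 2 2 0>, <0 2 2 2>, <2 2 0 0>, <2 2 0 2>, <2 2 2 0>, <2 2 2 2>}
[TSO] allowed = {<0 0 0 0>, <0 0 0 2>, <0 0 2 0>, <0 0 2 2>, <0 2 0 0>, <0 2 0 2>, <0 2 2 0>, <0 2 2 2>, <2 2 0 0>, <2 2 0 2>, <2 2 2 0>, <2 2 2 2>}
[PSO] allowed = {<0 0 0 0>, <0 0 0 2>, <0 0 2 0>, <0 0 2 2>, <0 2 0 0>, <0 2 0 2>, <0 2 2 0>, <0 2 2 2>, <2 2 0 0>, <2 2 0 2>, <2 2 2 0>, <2 2 2 2>}
target <0 0 2 0> ∈ {TSO,PSO}

SC:no TSO:yes PSO:yes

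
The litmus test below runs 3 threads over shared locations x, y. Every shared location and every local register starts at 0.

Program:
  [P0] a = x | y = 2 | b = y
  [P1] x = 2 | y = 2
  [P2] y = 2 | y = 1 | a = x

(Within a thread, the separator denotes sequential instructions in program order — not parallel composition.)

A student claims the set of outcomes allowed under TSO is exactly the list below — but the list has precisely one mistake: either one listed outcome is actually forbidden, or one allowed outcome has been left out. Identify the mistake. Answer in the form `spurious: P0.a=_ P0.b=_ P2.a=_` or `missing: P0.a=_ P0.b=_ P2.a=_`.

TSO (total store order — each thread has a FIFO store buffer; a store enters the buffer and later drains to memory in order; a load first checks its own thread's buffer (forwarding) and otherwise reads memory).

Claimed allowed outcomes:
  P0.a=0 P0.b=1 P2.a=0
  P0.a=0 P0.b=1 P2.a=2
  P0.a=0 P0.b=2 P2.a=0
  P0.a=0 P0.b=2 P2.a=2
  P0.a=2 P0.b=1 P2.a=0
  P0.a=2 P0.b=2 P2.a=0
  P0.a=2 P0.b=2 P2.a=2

missing: P0.a=2 P0.b=1 P2.a=2

outcome vector order: (P0.a,P0.b,P2.a)
TSO (8): 010, 012, 020, 022, 210, 212, 220, 222
TSO∖claimed = {212}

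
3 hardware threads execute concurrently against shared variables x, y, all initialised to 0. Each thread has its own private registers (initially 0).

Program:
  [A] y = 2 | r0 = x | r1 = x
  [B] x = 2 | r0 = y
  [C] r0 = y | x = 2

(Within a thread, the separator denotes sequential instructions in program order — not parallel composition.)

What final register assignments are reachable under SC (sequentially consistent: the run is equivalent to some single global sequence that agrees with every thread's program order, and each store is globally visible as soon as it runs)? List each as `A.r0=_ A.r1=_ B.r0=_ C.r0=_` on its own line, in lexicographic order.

outcome vector order: (A.r0,A.r1,B.r0,C.r0)
|SC outcomes| = 8

A.r0=0 A.r1=0 B.r0=2 C.r0=0
A.r0=0 A.r1=0 B.r0=2 C.r0=2
A.r0=0 A.r1=2 B.r0=2 C.r0=0
A.r0=0 A.r1=2 B.r0=2 C.r0=2
A.r0=2 A.r1=2 B.r0=0 C.r0=0
A.r0=2 A.r1=2 B.r0=0 C.r0=2
A.r0=2 A.r1=2 B.r0=2 C.r0=0
A.r0=2 A.r1=2 B.r0=2 C.r0=2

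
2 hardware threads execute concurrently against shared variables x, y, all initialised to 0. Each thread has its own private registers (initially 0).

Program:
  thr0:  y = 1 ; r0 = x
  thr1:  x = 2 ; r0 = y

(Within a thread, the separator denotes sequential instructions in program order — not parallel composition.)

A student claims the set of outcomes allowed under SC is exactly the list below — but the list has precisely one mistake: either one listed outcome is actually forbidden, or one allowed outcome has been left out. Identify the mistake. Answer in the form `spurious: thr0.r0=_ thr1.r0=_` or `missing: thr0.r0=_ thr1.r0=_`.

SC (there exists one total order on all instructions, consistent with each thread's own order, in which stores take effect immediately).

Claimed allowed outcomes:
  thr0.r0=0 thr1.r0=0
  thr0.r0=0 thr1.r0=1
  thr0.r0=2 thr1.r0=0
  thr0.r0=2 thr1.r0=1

outcome vector order: (thr0.r0,thr1.r0)
[SC] allowed = {(0,1); (2,0); (2,1)}
claimed∖SC = {(0,0)}

spurious: thr0.r0=0 thr1.r0=0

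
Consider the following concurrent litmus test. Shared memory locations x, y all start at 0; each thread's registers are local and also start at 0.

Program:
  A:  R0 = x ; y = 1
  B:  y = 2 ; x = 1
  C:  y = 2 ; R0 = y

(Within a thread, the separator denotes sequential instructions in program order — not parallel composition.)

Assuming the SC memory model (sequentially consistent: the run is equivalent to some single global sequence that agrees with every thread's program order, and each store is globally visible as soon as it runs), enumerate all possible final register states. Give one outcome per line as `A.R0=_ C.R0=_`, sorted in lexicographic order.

outcome vector order: (A.R0,C.R0)
|SC outcomes| = 4

A.R0=0 C.R0=1
A.R0=0 C.R0=2
A.R0=1 C.R0=1
A.R0=1 C.R0=2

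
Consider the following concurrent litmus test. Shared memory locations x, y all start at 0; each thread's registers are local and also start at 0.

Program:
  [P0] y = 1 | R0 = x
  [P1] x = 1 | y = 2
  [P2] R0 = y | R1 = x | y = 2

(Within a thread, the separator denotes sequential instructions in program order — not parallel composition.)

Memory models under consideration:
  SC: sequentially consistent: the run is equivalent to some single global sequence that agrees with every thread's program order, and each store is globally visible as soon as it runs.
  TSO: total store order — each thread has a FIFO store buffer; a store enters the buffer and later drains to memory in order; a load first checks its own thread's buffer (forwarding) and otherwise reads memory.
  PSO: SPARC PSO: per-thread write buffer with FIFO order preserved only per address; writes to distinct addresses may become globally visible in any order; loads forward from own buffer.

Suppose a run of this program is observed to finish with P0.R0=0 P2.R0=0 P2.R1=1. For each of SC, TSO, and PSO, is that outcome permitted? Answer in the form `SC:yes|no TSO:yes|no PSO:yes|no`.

SC:yes TSO:yes PSO:yes

outcome vector order: (P0.R0,P2.R0,P2.R1)
under SC → 000, 001, 010, 011, 021, 100, 101, 110, 111, 121
under TSO → 000, 001, 010, 011, 021, 100, 101, 110, 111, 121
under PSO → 000, 001, 010, 011, 020, 021, 100, 101, 110, 111, 120, 121
target 001 ∈ {SC,TSO,PSO}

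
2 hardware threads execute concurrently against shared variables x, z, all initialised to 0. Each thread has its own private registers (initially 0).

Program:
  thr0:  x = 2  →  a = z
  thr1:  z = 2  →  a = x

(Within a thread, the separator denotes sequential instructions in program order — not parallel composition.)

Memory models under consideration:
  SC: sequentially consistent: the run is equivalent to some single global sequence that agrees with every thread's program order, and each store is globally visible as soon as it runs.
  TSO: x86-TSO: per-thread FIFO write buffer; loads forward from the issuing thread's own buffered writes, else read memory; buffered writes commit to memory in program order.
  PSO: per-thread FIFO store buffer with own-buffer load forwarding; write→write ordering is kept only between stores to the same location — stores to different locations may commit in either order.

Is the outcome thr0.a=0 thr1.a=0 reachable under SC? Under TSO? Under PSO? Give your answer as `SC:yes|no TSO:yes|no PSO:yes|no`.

outcome vector order: (thr0.a,thr1.a)
[SC] allowed = {(0,2); (2,0); (2,2)}
[TSO] allowed = {(0,0); (0,2); (2,0); (2,2)}
[PSO] allowed = {(0,0); (0,2); (2,0); (2,2)}
target (0,0) ∈ {TSO,PSO}

SC:no TSO:yes PSO:yes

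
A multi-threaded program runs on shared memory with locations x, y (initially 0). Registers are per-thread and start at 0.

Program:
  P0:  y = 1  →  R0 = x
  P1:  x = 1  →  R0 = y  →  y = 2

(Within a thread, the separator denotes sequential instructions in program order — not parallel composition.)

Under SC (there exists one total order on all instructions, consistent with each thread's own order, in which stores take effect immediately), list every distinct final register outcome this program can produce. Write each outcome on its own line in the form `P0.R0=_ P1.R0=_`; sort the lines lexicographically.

P0.R0=0 P1.R0=1
P0.R0=1 P1.R0=0
P0.R0=1 P1.R0=1

outcome vector order: (P0.R0,P1.R0)
|SC outcomes| = 3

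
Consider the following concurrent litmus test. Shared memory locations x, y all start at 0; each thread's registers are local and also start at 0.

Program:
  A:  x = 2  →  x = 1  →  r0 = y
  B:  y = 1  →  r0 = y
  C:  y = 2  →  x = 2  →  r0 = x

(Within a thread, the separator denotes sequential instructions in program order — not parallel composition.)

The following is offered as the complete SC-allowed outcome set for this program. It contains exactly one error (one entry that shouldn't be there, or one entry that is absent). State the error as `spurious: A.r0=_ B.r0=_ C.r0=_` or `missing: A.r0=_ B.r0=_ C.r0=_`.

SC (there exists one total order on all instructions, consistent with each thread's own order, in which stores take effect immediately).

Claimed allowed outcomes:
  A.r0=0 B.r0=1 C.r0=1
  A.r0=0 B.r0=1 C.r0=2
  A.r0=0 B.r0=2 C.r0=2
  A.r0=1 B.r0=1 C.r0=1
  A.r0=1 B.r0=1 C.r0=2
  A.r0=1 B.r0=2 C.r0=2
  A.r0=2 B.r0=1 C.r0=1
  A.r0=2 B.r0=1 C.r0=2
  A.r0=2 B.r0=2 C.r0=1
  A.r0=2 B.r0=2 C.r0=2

spurious: A.r0=0 B.r0=1 C.r0=1

outcome vector order: (A.r0,B.r0,C.r0)
SC (9): 0/1/2, 0/2/2, 1/1/1, 1/1/2, 1/2/2, 2/1/1, 2/1/2, 2/2/1, 2/2/2
claimed∖SC = {0/1/1}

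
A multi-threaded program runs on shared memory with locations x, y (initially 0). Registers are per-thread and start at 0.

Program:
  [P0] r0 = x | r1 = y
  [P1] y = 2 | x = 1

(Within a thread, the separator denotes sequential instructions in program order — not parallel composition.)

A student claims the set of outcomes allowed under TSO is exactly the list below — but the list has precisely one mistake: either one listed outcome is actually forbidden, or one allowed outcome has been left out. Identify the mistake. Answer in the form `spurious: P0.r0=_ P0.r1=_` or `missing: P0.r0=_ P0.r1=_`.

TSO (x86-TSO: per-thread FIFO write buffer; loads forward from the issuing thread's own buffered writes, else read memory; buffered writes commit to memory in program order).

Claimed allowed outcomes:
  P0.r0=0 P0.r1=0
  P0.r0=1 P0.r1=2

outcome vector order: (P0.r0,P0.r1)
under TSO → <0 0>; <0 2>; <1 2>
TSO∖claimed = {<0 2>}

missing: P0.r0=0 P0.r1=2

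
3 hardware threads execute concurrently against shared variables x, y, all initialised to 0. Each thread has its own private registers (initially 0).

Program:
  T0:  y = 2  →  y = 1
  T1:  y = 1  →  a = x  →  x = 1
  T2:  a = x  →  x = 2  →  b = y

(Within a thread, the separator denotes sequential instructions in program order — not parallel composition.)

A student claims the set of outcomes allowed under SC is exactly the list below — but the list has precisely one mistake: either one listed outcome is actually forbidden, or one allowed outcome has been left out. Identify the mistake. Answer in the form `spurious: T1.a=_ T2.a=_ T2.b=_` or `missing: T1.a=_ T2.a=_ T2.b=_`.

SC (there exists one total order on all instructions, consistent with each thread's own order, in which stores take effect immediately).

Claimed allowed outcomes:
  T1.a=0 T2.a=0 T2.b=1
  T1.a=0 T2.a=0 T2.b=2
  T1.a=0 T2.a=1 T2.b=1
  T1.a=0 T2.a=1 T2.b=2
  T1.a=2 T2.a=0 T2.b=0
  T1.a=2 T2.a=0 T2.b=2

outcome vector order: (T1.a,T2.a,T2.b)
SC: 7 outcomes — {001 002 011 012 200 201 202}
SC∖claimed = {201}

missing: T1.a=2 T2.a=0 T2.b=1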